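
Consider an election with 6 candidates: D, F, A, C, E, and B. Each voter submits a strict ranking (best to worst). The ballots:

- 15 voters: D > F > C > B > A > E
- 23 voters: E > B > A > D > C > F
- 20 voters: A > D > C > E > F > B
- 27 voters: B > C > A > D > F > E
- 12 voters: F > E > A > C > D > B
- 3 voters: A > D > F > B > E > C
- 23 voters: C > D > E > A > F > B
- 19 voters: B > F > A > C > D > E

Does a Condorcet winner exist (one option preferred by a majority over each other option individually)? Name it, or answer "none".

Checking pairwise contests:
A beats D 104–38.
D beats F 111–31.
B beats A 84–58.
A beats C 77–65.
D beats E 107–35.
D beats B 73–69.
Every option loses at least one head-to-head, so there is no Condorcet winner.

none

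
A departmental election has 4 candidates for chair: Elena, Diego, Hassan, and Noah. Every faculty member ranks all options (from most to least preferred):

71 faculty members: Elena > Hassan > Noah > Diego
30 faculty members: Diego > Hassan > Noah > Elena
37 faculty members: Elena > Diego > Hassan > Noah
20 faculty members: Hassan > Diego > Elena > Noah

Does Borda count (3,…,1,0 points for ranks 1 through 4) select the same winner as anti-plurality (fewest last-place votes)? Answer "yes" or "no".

no

Borda — scores: Elena 344, Diego 204, Hassan 299, Noah 101. Winner: Elena.
Anti-plurality — last-place votes: Elena 30, Diego 71, Hassan 0, Noah 57. Winner: Hassan.
The two methods disagree.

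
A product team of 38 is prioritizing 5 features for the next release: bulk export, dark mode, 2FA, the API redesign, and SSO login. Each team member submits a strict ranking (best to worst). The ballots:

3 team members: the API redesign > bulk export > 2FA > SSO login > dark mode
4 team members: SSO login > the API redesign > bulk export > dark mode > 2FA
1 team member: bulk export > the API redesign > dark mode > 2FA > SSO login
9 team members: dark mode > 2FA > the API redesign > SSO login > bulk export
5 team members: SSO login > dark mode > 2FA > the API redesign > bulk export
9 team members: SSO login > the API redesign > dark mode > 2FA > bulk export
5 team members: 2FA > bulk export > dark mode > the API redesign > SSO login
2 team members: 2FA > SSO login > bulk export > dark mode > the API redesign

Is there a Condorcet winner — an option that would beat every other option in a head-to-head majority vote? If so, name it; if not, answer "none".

none

Checking pairwise contests:
dark mode beats bulk export 23–15.
SSO login beats dark mode 23–15.
dark mode beats 2FA 28–10.
dark mode beats the API redesign 21–17.
2FA beats SSO login 20–18.
Every option loses at least one head-to-head, so there is no Condorcet winner.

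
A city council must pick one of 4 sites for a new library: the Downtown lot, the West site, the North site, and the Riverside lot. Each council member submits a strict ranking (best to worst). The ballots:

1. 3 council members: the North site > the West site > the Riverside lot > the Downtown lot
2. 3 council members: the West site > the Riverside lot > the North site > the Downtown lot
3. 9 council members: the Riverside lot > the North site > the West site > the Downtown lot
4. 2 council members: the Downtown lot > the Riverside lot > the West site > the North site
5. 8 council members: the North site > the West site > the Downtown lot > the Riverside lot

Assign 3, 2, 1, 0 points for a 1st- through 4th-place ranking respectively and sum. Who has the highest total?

the North site

the Downtown lot: 3·0 + 3·0 + 9·0 + 2·3 + 8·1 = 14
the West site: 3·2 + 3·3 + 9·1 + 2·1 + 8·2 = 42
the North site: 3·3 + 3·1 + 9·2 + 2·0 + 8·3 = 54
the Riverside lot: 3·1 + 3·2 + 9·3 + 2·2 + 8·0 = 40
the North site has the highest Borda score (54).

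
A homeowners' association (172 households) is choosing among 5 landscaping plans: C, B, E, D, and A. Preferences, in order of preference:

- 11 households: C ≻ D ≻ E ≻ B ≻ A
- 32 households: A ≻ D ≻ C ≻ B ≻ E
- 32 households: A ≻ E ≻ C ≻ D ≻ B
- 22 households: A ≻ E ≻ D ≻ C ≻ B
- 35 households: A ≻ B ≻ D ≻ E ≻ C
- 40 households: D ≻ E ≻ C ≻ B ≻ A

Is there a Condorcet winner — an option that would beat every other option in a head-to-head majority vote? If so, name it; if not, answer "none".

A vs C: 121–51 for A.
A vs B: 121–51 for A.
A vs E: 121–51 for A.
A vs D: 121–51 for A.
A beats every other option head-to-head.

A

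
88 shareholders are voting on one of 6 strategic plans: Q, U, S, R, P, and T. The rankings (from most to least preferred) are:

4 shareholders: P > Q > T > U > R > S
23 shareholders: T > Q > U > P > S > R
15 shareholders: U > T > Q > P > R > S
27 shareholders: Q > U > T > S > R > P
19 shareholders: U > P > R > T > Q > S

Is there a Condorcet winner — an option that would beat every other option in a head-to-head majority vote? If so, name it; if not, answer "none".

none

Checking pairwise contests:
T beats Q 57–31.
Q beats U 54–34.
Q beats S 88–0.
Q beats R 69–19.
Q beats P 65–23.
U beats T 61–27.
Every option loses at least one head-to-head, so there is no Condorcet winner.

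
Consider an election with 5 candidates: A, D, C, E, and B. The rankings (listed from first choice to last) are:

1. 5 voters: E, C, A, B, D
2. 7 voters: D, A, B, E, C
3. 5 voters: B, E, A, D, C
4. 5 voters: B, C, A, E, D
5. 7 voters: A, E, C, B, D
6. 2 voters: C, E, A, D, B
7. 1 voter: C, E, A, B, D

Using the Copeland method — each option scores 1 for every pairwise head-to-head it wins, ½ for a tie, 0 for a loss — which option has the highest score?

A

A: beats D, C, E, and B → score 4.
D: loses to A, C, E, and B → score 0.
C: beats D; loses to A, E, and B → score 1.
E: beats D and C; loses to A and B → score 2.
B: beats D, C, and E; loses to A → score 3.
A has the best pairwise record.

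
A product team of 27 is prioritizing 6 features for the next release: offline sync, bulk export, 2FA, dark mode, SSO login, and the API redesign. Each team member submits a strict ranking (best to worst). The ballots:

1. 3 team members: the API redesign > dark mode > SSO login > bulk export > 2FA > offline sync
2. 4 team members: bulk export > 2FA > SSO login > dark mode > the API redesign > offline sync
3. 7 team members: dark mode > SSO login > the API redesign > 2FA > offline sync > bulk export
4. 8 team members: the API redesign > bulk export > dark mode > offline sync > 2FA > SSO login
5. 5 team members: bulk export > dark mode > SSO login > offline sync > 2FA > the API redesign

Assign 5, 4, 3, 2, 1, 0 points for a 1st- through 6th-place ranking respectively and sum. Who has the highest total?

dark mode

offline sync: 3·0 + 4·0 + 7·1 + 8·2 + 5·2 = 33
bulk export: 3·2 + 4·5 + 7·0 + 8·4 + 5·5 = 83
2FA: 3·1 + 4·4 + 7·2 + 8·1 + 5·1 = 46
dark mode: 3·4 + 4·2 + 7·5 + 8·3 + 5·4 = 99
SSO login: 3·3 + 4·3 + 7·4 + 8·0 + 5·3 = 64
the API redesign: 3·5 + 4·1 + 7·3 + 8·5 + 5·0 = 80
dark mode has the highest Borda score (99).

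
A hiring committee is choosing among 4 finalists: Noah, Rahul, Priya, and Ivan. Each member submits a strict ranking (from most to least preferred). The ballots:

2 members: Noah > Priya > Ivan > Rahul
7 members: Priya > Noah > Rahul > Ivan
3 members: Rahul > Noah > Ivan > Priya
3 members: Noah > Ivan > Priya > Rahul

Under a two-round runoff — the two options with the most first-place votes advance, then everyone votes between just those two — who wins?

Round 1 first-place votes: Noah 5, Rahul 3, Priya 7, Ivan 0.
Priya and Noah advance.
Runoff: Priya is preferred to Noah by 7 voters; Noah by 8.
Noah wins the runoff.

Noah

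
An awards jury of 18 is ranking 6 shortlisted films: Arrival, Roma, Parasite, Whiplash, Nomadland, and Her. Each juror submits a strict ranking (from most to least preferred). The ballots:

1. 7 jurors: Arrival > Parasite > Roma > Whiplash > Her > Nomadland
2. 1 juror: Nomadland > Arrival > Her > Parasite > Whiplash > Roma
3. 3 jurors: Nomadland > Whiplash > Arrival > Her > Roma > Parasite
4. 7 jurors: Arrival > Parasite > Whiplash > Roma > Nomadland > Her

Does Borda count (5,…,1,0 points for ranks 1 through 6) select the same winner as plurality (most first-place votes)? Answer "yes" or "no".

yes

Borda — scores: Arrival 83, Roma 38, Parasite 58, Whiplash 48, Nomadland 27, Her 16. Winner: Arrival.
Plurality — first-place votes: Arrival 14, Roma 0, Parasite 0, Whiplash 0, Nomadland 4, Her 0. Winner: Arrival.
The two methods agree.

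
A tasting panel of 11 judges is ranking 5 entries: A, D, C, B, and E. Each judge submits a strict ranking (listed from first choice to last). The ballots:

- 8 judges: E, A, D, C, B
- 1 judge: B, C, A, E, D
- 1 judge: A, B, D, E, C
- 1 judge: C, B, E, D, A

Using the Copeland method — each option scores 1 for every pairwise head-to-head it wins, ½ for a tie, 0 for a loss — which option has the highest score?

E

A: beats D, C, and B; loses to E → score 3.
D: beats C and B; loses to A and E → score 2.
C: beats B; loses to A, D, and E → score 1.
B: loses to A, D, C, and E → score 0.
E: beats A, D, C, and B → score 4.
E has the best pairwise record.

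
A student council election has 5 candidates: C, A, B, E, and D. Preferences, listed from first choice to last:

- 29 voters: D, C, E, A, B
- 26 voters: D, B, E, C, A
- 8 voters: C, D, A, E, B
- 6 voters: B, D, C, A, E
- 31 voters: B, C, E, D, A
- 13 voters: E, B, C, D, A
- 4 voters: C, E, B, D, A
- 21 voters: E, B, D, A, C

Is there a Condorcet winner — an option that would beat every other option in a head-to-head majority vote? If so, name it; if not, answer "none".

none

Checking pairwise contests:
B beats C 97–41.
C beats A 117–21.
E beats B 75–63.
C beats E 78–60.
B beats D 75–63.
Every option loses at least one head-to-head, so there is no Condorcet winner.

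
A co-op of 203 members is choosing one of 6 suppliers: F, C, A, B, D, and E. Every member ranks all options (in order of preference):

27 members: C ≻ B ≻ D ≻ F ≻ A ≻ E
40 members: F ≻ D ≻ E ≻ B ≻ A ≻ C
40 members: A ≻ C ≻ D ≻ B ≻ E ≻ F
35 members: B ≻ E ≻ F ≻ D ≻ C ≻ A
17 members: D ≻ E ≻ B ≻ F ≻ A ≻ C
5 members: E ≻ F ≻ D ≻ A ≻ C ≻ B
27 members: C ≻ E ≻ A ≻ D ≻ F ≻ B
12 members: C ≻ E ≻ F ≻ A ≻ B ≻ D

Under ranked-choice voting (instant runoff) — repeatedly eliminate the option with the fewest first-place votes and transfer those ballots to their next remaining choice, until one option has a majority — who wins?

C

Round 1: F 40, C 66, A 40, B 35, D 17, E 5. Eliminate E.
Round 2: F 45, C 66, A 40, B 35, D 17. Eliminate D.
Round 3: F 45, C 66, A 40, B 52. Eliminate A.
Round 4: F 45, C 106, B 52. C has a majority.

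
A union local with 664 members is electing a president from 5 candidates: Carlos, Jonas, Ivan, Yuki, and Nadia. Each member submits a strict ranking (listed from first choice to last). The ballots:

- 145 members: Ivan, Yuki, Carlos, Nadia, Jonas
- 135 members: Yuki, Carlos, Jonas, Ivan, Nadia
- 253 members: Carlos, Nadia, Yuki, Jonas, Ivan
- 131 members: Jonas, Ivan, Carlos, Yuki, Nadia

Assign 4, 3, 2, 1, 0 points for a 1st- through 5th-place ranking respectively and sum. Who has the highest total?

Carlos

Carlos: 145·2 + 135·3 + 253·4 + 131·2 = 1969
Jonas: 145·0 + 135·2 + 253·1 + 131·4 = 1047
Ivan: 145·4 + 135·1 + 253·0 + 131·3 = 1108
Yuki: 145·3 + 135·4 + 253·2 + 131·1 = 1612
Nadia: 145·1 + 135·0 + 253·3 + 131·0 = 904
Carlos has the highest Borda score (1969).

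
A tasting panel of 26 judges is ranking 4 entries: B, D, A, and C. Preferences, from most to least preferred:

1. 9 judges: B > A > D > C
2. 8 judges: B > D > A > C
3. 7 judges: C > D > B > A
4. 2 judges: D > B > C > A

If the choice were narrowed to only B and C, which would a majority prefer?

Voters preferring B to C: 19; preferring C to B: 7.
B wins the head-to-head.

B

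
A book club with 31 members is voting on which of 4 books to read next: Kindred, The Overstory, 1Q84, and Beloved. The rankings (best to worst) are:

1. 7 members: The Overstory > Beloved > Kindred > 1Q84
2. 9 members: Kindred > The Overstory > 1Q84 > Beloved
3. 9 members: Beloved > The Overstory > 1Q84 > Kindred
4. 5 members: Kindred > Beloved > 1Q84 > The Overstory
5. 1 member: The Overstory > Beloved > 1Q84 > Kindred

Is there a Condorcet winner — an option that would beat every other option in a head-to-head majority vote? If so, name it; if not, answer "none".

The Overstory vs Kindred: 17–14 for The Overstory.
The Overstory vs 1Q84: 26–5 for The Overstory.
The Overstory vs Beloved: 17–14 for The Overstory.
The Overstory beats every other option head-to-head.

The Overstory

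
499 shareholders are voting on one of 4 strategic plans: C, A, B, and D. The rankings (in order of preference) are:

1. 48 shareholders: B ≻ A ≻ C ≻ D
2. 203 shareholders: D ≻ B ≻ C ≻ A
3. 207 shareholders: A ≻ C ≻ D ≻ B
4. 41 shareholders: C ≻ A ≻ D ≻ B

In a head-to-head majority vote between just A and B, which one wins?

B

Voters preferring A to B: 248; preferring B to A: 251.
B wins the head-to-head.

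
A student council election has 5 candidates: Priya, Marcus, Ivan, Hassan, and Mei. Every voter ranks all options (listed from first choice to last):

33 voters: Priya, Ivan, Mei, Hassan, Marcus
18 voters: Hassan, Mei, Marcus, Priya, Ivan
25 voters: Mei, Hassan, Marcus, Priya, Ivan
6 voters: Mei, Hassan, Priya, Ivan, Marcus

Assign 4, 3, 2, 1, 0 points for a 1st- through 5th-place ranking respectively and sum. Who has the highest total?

Priya: 33·4 + 18·1 + 25·1 + 6·2 = 187
Marcus: 33·0 + 18·2 + 25·2 + 6·0 = 86
Ivan: 33·3 + 18·0 + 25·0 + 6·1 = 105
Hassan: 33·1 + 18·4 + 25·3 + 6·3 = 198
Mei: 33·2 + 18·3 + 25·4 + 6·4 = 244
Mei has the highest Borda score (244).

Mei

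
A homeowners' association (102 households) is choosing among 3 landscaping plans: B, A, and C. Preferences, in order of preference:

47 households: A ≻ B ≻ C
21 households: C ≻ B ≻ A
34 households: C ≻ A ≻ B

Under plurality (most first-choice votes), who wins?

C

First-place votes: B 0, A 47, C 55.
C has the most first-place votes.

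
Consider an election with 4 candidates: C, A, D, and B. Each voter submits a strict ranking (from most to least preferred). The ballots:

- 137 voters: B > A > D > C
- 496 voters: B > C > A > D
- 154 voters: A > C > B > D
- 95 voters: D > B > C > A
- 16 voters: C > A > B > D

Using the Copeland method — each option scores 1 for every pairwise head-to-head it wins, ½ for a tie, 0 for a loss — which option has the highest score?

C: beats A and D; loses to B → score 2.
A: beats D; loses to C and B → score 1.
D: loses to C, A, and B → score 0.
B: beats C, A, and D → score 3.
B has the best pairwise record.

B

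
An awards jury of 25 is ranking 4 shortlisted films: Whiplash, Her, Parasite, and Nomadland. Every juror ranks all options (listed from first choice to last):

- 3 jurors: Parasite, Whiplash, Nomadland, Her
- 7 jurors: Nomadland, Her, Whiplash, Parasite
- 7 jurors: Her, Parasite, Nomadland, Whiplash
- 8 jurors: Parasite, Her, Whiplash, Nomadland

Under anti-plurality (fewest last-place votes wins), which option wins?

Her

Last-place votes: Whiplash 7, Her 3, Parasite 7, Nomadland 8.
Her is ranked last by the fewest voters, so Her wins.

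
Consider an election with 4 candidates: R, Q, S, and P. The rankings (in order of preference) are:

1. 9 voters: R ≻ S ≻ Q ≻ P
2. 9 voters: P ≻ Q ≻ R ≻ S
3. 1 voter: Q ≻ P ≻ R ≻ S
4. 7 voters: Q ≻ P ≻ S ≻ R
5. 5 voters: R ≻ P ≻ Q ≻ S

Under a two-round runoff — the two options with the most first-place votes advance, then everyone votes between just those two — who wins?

P

Round 1 first-place votes: R 14, Q 8, S 0, P 9.
R and P advance.
Runoff: R is preferred to P by 14 voters; P by 17.
P wins the runoff.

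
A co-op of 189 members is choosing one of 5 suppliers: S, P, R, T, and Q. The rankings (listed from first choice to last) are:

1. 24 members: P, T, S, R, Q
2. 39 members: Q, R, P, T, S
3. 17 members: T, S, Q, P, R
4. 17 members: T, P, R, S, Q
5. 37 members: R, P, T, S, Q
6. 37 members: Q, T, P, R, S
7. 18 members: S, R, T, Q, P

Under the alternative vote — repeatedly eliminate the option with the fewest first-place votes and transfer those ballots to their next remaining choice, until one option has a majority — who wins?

T

Round 1: S 18, P 24, R 37, T 34, Q 76. Eliminate S.
Round 2: P 24, R 55, T 34, Q 76. Eliminate P.
Round 3: R 55, T 58, Q 76. Eliminate R.
Round 4: T 113, Q 76. T has a majority.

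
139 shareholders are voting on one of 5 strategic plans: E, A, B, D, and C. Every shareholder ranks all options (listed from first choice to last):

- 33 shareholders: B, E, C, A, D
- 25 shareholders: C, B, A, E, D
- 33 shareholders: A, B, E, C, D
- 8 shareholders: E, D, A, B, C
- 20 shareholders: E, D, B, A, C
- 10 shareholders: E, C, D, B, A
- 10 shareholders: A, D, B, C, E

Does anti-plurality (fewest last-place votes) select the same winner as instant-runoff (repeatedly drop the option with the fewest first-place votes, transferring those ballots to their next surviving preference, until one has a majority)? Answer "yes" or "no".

yes

Anti-plurality — last-place votes: E 10, A 10, B 0, D 91, C 28. Winner: B.
Instant-runoff — R1 E 38, A 43, B 33, D 0, C 25 (D out); R2 E 38, A 43, B 33, C 25 (C out); R3 E 38, A 43, B 58 (E out); R4 A 51, B 88 (B winner). Winner: B.
The two methods agree.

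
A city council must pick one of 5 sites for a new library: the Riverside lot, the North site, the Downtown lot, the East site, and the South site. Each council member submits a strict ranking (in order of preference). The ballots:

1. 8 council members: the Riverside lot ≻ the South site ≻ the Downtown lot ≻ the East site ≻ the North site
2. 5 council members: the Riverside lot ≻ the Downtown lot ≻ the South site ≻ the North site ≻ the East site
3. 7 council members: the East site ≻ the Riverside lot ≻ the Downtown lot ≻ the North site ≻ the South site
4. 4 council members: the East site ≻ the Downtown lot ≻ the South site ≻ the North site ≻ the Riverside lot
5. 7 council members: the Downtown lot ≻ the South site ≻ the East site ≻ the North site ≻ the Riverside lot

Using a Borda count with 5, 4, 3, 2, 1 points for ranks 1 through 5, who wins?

the Downtown lot

the Riverside lot: 8·5 + 5·5 + 7·4 + 4·1 + 7·1 = 104
the North site: 8·1 + 5·2 + 7·2 + 4·2 + 7·2 = 54
the Downtown lot: 8·3 + 5·4 + 7·3 + 4·4 + 7·5 = 116
the East site: 8·2 + 5·1 + 7·5 + 4·5 + 7·3 = 97
the South site: 8·4 + 5·3 + 7·1 + 4·3 + 7·4 = 94
the Downtown lot has the highest Borda score (116).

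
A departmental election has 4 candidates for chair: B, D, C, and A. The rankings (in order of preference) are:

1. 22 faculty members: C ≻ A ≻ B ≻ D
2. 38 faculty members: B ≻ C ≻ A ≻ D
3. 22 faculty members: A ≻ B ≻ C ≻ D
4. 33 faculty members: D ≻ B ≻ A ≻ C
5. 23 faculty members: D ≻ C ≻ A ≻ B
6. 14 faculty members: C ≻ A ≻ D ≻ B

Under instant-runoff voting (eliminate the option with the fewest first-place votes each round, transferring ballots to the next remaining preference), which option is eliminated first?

A

Round 1: B 38, D 56, C 36, A 22. Eliminate A.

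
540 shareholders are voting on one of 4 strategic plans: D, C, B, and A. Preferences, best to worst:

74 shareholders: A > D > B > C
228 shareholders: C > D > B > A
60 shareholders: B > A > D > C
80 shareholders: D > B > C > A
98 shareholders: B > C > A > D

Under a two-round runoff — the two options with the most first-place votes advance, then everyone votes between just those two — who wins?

B

Round 1 first-place votes: D 80, C 228, B 158, A 74.
C and B advance.
Runoff: C is preferred to B by 228 voters; B by 312.
B wins the runoff.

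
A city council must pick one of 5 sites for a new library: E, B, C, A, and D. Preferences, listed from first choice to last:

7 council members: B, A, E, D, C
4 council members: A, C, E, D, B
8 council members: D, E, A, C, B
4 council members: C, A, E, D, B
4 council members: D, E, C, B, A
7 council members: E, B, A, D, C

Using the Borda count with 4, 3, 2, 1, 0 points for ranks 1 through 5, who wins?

E: 7·2 + 4·2 + 8·3 + 4·2 + 4·3 + 7·4 = 94
B: 7·4 + 4·0 + 8·0 + 4·0 + 4·1 + 7·3 = 53
C: 7·0 + 4·3 + 8·1 + 4·4 + 4·2 + 7·0 = 44
A: 7·3 + 4·4 + 8·2 + 4·3 + 4·0 + 7·2 = 79
D: 7·1 + 4·1 + 8·4 + 4·1 + 4·4 + 7·1 = 70
E has the highest Borda score (94).

E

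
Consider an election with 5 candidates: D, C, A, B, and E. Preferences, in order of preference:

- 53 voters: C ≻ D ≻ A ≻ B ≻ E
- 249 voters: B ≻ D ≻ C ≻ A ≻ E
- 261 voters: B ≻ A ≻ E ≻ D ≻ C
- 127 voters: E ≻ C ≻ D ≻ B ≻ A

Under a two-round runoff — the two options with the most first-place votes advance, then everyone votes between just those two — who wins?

B

Round 1 first-place votes: D 0, C 53, A 0, B 510, E 127.
B and E advance.
Runoff: B is preferred to E by 563 voters; E by 127.
B wins the runoff.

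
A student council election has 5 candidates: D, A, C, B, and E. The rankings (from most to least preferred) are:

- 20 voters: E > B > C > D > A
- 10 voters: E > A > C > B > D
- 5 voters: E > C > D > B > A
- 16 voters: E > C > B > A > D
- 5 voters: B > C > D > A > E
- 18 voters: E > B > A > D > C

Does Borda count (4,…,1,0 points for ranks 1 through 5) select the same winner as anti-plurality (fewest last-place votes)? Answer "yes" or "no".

no

Borda — scores: D 58, A 87, C 138, B 181, E 276. Winner: E.
Anti-plurality — last-place votes: D 26, A 25, C 18, B 0, E 5. Winner: B.
The two methods disagree.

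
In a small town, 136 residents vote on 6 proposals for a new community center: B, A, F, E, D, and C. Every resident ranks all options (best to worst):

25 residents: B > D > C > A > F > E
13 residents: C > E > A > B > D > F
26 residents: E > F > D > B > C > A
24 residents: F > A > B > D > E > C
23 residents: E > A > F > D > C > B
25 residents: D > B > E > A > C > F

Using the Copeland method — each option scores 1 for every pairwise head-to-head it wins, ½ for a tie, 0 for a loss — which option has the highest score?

D

B: beats A, E, and C; loses to F and D → score 3.
A: beats F and C; loses to B, E, and D → score 2.
F: beats B, D, and C; loses to A and E → score 3.
E: beats A, F, and C; loses to B and D → score 3.
D: beats B, A, E, and C; loses to F → score 4.
C: loses to B, A, F, E, and D → score 0.
D has the best pairwise record.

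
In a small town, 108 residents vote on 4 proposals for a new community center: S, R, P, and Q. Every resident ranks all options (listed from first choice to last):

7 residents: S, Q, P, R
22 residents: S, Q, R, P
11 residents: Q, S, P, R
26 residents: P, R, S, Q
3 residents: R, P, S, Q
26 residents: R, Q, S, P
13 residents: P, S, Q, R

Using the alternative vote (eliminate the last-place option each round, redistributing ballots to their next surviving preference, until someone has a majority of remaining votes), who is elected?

S

Round 1: S 29, R 29, P 39, Q 11. Eliminate Q.
Round 2: S 40, R 29, P 39. Eliminate R.
Round 3: S 66, P 42. S has a majority.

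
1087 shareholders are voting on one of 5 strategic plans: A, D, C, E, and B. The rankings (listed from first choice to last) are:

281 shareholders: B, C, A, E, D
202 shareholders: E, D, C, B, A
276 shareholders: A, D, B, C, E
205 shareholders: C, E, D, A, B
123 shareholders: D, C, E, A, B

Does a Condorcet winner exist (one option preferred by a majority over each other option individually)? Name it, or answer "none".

Checking pairwise contests:
C beats A 811–276.
A beats D 557–530.
D beats C 601–486.
A beats E 557–530.
A beats B 604–483.
Every option loses at least one head-to-head, so there is no Condorcet winner.

none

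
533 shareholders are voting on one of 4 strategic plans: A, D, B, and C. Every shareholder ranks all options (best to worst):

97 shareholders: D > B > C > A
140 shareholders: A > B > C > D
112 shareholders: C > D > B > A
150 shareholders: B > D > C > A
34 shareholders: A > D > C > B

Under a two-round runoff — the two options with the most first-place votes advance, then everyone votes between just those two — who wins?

B

Round 1 first-place votes: A 174, D 97, B 150, C 112.
A and B advance.
Runoff: A is preferred to B by 174 voters; B by 359.
B wins the runoff.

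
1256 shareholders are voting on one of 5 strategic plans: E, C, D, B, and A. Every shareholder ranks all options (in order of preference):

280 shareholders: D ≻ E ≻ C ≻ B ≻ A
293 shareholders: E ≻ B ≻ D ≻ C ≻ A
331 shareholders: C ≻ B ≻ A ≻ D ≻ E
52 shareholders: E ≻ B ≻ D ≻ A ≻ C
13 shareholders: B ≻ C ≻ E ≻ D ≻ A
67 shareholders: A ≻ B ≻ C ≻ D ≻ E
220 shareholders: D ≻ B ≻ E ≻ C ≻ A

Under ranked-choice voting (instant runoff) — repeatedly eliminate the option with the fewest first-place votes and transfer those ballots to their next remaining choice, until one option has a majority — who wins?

D

Round 1: E 345, C 331, D 500, B 13, A 67. Eliminate B.
Round 2: E 345, C 344, D 500, A 67. Eliminate A.
Round 3: E 345, C 411, D 500. Eliminate E.
Round 4: C 411, D 845. D has a majority.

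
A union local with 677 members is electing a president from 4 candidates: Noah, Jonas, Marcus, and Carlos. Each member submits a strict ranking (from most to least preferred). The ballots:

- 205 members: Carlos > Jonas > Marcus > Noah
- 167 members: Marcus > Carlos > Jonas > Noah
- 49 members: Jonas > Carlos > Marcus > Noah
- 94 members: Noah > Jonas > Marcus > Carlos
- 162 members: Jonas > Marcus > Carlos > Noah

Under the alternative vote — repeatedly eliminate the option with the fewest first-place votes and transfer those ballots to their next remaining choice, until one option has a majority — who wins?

Round 1: Noah 94, Jonas 211, Marcus 167, Carlos 205. Eliminate Noah.
Round 2: Jonas 305, Marcus 167, Carlos 205. Eliminate Marcus.
Round 3: Jonas 305, Carlos 372. Carlos has a majority.

Carlos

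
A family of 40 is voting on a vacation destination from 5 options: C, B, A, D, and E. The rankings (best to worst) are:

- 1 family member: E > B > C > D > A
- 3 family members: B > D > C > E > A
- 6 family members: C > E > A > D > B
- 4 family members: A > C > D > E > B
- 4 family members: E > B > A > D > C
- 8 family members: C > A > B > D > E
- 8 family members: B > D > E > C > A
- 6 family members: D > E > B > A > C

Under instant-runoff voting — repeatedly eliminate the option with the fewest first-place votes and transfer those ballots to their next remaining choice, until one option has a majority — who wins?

Round 1: C 14, B 11, A 4, D 6, E 5. Eliminate A.
Round 2: C 18, B 11, D 6, E 5. Eliminate E.
Round 3: C 18, B 16, D 6. Eliminate D.
Round 4: C 18, B 22. B has a majority.

B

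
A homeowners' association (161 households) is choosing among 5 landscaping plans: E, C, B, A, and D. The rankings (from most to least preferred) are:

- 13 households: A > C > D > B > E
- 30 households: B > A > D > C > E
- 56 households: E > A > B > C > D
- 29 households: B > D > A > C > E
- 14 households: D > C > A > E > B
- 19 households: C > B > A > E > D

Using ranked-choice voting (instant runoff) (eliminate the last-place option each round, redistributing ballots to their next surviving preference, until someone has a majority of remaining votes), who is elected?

Round 1: E 56, C 19, B 59, A 13, D 14. Eliminate A.
Round 2: E 56, C 32, B 59, D 14. Eliminate D.
Round 3: E 56, C 46, B 59. Eliminate C.
Round 4: E 70, B 91. B has a majority.

B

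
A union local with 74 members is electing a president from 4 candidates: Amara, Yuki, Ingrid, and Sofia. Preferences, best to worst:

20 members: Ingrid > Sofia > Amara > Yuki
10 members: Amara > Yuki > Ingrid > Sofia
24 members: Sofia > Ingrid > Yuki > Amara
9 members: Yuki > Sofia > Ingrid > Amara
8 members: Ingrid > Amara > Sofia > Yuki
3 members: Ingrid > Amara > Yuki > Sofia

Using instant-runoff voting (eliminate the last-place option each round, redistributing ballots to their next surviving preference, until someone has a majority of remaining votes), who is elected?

Round 1: Amara 10, Yuki 9, Ingrid 31, Sofia 24. Eliminate Yuki.
Round 2: Amara 10, Ingrid 31, Sofia 33. Eliminate Amara.
Round 3: Ingrid 41, Sofia 33. Ingrid has a majority.

Ingrid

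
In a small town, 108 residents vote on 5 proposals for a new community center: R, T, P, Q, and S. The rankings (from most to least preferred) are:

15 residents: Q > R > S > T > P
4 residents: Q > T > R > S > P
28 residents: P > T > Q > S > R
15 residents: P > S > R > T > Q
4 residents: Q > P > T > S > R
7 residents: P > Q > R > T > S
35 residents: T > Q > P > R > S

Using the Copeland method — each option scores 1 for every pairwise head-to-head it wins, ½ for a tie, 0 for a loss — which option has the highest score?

T

R: beats S; loses to T, P, and Q → score 1.
T: beats R, Q, and S; ties P → score 3.5.
P: beats R and S; ties T; loses to Q → score 2.5.
Q: beats R, P, and S; loses to T → score 3.
S: loses to R, T, P, and Q → score 0.
T has the best pairwise record.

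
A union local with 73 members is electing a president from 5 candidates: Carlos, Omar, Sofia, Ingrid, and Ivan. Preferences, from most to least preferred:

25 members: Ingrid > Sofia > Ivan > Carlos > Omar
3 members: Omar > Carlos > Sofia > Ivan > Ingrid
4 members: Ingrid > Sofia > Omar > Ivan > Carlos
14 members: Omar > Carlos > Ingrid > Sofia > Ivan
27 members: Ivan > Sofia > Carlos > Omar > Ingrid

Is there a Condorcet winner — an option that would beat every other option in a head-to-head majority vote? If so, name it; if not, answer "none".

none

Checking pairwise contests:
Sofia beats Carlos 56–17.
Carlos beats Omar 52–21.
Ingrid beats Sofia 43–30.
Carlos beats Ingrid 44–29.
Sofia beats Ivan 46–27.
Every option loses at least one head-to-head, so there is no Condorcet winner.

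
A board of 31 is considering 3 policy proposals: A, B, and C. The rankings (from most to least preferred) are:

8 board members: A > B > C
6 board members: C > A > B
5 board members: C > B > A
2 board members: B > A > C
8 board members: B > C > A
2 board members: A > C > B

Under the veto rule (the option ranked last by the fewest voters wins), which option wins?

Last-place votes: A 13, B 8, C 10.
B is ranked last by the fewest voters, so B wins.

B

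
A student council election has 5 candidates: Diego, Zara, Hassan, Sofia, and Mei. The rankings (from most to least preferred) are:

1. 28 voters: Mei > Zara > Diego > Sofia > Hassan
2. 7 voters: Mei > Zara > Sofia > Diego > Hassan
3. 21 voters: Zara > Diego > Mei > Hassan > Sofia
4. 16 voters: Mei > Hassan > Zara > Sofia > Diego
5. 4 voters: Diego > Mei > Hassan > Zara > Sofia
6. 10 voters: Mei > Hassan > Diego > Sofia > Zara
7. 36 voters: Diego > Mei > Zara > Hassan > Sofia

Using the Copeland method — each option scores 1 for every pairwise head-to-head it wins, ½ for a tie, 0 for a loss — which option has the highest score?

Mei

Diego: beats Hassan and Sofia; ties Mei; loses to Zara → score 2.5.
Zara: beats Diego, Hassan, and Sofia; loses to Mei → score 3.
Hassan: beats Sofia; loses to Diego, Zara, and Mei → score 1.
Sofia: loses to Diego, Zara, Hassan, and Mei → score 0.
Mei: beats Zara, Hassan, and Sofia; ties Diego → score 3.5.
Mei has the best pairwise record.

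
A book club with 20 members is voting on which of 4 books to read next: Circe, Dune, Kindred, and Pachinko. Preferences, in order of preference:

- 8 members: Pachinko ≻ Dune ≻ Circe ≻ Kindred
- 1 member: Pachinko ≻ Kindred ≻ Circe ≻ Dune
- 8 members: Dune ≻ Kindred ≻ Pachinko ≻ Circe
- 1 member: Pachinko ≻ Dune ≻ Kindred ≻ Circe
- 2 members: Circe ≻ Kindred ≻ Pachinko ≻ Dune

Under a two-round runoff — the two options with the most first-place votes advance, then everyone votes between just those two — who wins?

Round 1 first-place votes: Circe 2, Dune 8, Kindred 0, Pachinko 10.
Pachinko and Dune advance.
Runoff: Pachinko is preferred to Dune by 12 voters; Dune by 8.
Pachinko wins the runoff.

Pachinko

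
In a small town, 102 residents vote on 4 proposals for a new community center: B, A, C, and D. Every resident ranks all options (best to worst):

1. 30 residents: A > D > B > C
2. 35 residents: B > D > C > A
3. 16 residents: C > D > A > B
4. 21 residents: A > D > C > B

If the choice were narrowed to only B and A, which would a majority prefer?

Voters preferring B to A: 35; preferring A to B: 67.
A wins the head-to-head.

A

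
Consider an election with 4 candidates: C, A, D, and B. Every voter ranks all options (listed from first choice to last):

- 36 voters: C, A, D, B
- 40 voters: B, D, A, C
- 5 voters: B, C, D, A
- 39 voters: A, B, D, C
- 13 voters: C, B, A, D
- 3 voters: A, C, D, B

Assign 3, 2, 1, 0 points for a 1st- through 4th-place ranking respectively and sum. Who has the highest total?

C: 36·3 + 40·0 + 5·2 + 39·0 + 13·3 + 3·2 = 163
A: 36·2 + 40·1 + 5·0 + 39·3 + 13·1 + 3·3 = 251
D: 36·1 + 40·2 + 5·1 + 39·1 + 13·0 + 3·1 = 163
B: 36·0 + 40·3 + 5·3 + 39·2 + 13·2 + 3·0 = 239
A has the highest Borda score (251).

A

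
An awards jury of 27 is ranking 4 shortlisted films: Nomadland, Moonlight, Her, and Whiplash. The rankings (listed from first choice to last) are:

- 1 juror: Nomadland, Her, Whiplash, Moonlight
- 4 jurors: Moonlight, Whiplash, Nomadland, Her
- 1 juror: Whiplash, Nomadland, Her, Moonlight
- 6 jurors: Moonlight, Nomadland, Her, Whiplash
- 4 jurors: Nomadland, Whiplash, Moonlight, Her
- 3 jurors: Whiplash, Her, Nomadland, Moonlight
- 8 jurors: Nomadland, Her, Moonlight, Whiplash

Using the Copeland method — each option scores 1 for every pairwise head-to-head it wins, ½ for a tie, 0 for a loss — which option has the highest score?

Nomadland: beats Moonlight, Her, and Whiplash → score 3.
Moonlight: beats Her and Whiplash; loses to Nomadland → score 2.
Her: beats Whiplash; loses to Nomadland and Moonlight → score 1.
Whiplash: loses to Nomadland, Moonlight, and Her → score 0.
Nomadland has the best pairwise record.

Nomadland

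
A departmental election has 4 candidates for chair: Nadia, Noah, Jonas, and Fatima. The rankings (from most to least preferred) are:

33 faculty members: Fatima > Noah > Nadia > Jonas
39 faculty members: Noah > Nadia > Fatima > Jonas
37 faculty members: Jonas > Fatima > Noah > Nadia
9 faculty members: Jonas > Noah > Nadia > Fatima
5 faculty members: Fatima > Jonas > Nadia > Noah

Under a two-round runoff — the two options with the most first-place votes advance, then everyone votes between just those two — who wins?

Round 1 first-place votes: Nadia 0, Noah 39, Jonas 46, Fatima 38.
Jonas and Noah advance.
Runoff: Jonas is preferred to Noah by 51 voters; Noah by 72.
Noah wins the runoff.

Noah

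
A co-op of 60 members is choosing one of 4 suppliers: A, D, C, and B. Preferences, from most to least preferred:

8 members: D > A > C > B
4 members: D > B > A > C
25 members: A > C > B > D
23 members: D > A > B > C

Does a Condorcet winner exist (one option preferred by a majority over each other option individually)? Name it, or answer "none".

D vs A: 35–25 for D.
D vs C: 35–25 for D.
D vs B: 35–25 for D.
D beats every other option head-to-head.

D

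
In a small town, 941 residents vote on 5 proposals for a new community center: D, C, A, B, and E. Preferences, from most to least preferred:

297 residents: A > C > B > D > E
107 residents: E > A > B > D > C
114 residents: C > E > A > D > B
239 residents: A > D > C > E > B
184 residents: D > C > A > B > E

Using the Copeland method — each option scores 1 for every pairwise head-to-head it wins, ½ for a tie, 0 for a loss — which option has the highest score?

A

D: beats C, B, and E; loses to A → score 3.
C: beats B and E; loses to D and A → score 2.
A: beats D, C, B, and E → score 4.
B: beats E; loses to D, C, and A → score 1.
E: loses to D, C, A, and B → score 0.
A has the best pairwise record.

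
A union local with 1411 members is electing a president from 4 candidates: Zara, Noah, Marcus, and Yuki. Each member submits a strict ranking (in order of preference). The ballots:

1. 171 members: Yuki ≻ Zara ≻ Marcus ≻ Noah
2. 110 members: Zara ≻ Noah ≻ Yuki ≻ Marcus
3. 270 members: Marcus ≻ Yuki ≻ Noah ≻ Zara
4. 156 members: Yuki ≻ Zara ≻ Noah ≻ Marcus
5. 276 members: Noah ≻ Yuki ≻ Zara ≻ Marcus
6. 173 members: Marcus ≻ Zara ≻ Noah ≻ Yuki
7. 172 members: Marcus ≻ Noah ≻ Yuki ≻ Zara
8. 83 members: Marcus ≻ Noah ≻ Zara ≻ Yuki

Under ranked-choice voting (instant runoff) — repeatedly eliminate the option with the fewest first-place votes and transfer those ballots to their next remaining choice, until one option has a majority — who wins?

Marcus

Round 1: Zara 110, Noah 276, Marcus 698, Yuki 327. Eliminate Zara.
Round 2: Noah 386, Marcus 698, Yuki 327. Eliminate Yuki.
Round 3: Noah 542, Marcus 869. Marcus has a majority.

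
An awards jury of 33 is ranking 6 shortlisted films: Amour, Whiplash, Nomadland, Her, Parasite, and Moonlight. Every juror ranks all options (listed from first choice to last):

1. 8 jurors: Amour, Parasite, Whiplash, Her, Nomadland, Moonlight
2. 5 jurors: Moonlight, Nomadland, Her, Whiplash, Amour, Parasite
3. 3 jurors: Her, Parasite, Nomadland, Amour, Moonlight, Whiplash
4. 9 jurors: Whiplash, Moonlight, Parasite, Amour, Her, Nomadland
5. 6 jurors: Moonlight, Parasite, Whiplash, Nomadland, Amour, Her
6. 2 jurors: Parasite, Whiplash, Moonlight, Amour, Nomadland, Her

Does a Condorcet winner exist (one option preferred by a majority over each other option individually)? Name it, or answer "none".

Checking pairwise contests:
Whiplash beats Amour 22–11.
Parasite beats Whiplash 19–14.
Amour beats Nomadland 19–14.
Amour beats Her 25–8.
Moonlight beats Parasite 20–13.
Whiplash beats Moonlight 19–14.
Every option loses at least one head-to-head, so there is no Condorcet winner.

none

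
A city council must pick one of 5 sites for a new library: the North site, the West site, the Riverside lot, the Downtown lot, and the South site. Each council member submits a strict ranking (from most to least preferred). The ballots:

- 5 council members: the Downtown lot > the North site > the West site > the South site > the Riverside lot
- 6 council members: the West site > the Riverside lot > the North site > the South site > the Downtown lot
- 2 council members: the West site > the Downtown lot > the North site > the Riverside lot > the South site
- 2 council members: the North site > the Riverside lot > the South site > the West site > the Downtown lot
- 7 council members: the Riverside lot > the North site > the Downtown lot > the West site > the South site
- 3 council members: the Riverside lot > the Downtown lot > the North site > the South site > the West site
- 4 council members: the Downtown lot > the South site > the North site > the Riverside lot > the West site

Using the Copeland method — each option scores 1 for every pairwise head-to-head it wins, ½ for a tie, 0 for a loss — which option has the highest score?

the Riverside lot

the North site: beats the West site, the Downtown lot, and the South site; loses to the Riverside lot → score 3.
the West site: beats the South site; loses to the North site, the Riverside lot, and the Downtown lot → score 1.
the Riverside lot: beats the North site, the West site, the Downtown lot, and the South site → score 4.
the Downtown lot: beats the West site and the South site; loses to the North site and the Riverside lot → score 2.
the South site: loses to the North site, the West site, the Riverside lot, and the Downtown lot → score 0.
the Riverside lot has the best pairwise record.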